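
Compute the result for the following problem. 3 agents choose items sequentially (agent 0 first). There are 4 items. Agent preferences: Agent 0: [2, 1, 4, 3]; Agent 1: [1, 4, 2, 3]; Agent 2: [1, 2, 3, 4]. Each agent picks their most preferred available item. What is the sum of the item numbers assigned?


Step 1: Agent 0 picks item 2
Step 2: Agent 1 picks item 1
Step 3: Agent 2 picks item 3
Step 4: Sum = 2 + 1 + 3 = 6

6


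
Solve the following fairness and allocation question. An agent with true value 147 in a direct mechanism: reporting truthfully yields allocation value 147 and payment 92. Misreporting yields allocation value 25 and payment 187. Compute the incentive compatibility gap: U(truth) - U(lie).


Step 1: U(truth) = value - payment = 147 - 92 = 55
Step 2: U(lie) = allocation - payment = 25 - 187 = -162
Step 3: IC gap = 55 - (-162) = 217

217


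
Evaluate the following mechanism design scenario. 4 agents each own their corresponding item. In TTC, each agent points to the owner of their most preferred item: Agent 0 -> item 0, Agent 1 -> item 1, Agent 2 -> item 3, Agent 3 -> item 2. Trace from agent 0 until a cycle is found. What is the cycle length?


Step 1: Trace the pointer graph from agent 0: 0 -> 0
Step 2: A cycle is detected when we revisit agent 0
Step 3: The cycle is: 0 -> 0
Step 4: Cycle length = 1

1


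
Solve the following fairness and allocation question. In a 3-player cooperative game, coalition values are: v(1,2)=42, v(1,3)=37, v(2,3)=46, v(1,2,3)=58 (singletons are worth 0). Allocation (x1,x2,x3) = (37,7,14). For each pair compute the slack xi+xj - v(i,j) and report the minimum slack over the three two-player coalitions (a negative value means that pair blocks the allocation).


Step 1: Slack for coalition (1,2): x1+x2 - v12 = 44 - 42 = 2
Step 2: Slack for coalition (1,3): x1+x3 - v13 = 51 - 37 = 14
Step 3: Slack for coalition (2,3): x2+x3 - v23 = 21 - 46 = -25
Step 4: Minimum slack = min(2, 14, -25) = -25, attained by (2,3); coalition (2,3) can block (slack < 0), so the allocation is not in the core

-25


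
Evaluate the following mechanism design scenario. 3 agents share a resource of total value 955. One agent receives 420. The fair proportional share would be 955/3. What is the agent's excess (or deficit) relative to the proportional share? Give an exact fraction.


Step 1: Proportional share = 955/3
Step 2: Agent's actual allocation = 420
Step 3: Excess = 420 - 955/3 = 305/3

305/3


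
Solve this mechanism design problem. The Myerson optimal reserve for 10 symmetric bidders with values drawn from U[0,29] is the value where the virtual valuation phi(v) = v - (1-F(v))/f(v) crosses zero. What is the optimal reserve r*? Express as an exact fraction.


Step 1: For U[0,29], F(v) = v/29 and f(v) = 1/29
Step 2: phi(v) = v - (1 - v/29)/(1/29) = v - (29 - v) = 2v - 29
Step 3: Set phi(r*) = 0: 2r* - 29 = 0
Step 4: r* = 29/2 (the number of bidders n = 10 does not enter)

29/2


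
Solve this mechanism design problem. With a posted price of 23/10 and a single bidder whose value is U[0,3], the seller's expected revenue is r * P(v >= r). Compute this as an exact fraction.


Step 1: Posted price r = 23/10, value support [0,3]
Step 2: P(v >= r) = (3 - 23/10)/3 = 7/30
Step 3: Expected revenue = r * P(v >= r) = 23/10 * 7/30
Step 4: Revenue = 161/300

161/300


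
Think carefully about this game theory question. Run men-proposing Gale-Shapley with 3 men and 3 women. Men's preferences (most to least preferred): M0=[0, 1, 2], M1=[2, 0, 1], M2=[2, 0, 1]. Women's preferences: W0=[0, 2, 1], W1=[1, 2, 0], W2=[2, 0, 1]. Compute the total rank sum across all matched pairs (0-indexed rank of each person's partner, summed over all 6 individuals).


Step 1: Run Gale-Shapley (men propose, women hold best offer):
  M0 proposes to W0; she accepts
  M1 proposes to W2; she accepts
  M2 proposes to W2; she switches from M1
  M1 proposes to W0; rejected
  M1 proposes to W1; she accepts
Step 2: Final matching: W0-M0, W1-M1, W2-M2
Step 3: 0-indexed ranks (man's rank of his match, then woman's): 0 + 0 + 2 + 0 + 0 + 0
Step 4: Total rank sum = 2

2


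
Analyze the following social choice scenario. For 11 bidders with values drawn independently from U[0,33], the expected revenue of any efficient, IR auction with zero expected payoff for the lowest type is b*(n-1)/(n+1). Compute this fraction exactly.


Step 1: By Revenue Equivalence, expected revenue = b*(n-1)/(n+1)
Step 2: Substituting n = 11, b = 33
Step 3: Revenue = 33*(11-1)/(11+1) = 33*10/12
Step 4: Revenue = 330/12 = 55/2

55/2


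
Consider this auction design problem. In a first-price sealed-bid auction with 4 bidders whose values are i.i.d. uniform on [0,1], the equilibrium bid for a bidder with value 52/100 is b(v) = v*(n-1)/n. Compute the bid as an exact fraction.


Step 1: The symmetric BNE bidding function is b(v) = v * (n-1) / n
Step 2: Substitute v = 13/25 and n = 4
Step 3: b = 13/25 * 3/4
Step 4: b = 39/100

39/100


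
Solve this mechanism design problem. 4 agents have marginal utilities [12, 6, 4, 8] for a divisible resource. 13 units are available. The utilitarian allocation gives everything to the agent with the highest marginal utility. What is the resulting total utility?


Step 1: The marginal utilities are [12, 6, 4, 8]
Step 2: The highest marginal utility is 12
Step 3: All 13 units go to that agent
Step 4: Total utility = 12 * 13 = 156

156


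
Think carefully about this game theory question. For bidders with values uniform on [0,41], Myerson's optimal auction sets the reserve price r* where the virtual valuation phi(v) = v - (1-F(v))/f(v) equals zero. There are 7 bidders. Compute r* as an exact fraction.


Step 1: For U[0,41], F(v) = v/41 and f(v) = 1/41
Step 2: phi(v) = v - (1 - v/41)/(1/41) = v - (41 - v) = 2v - 41
Step 3: Set phi(r*) = 0: 2r* - 41 = 0
Step 4: r* = 41/2 (the number of bidders n = 7 does not enter)

41/2


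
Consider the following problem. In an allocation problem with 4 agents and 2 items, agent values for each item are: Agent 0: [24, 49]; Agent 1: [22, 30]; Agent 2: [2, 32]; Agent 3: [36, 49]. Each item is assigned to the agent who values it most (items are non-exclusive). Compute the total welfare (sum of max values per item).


Step 1: For each item, find the maximum value among all agents.
Step 2: Item 0 -> Agent 3 (value 36)
Step 3: Item 1 -> Agent 0 (value 49)
Step 4: Total welfare = 36 + 49 = 85

85


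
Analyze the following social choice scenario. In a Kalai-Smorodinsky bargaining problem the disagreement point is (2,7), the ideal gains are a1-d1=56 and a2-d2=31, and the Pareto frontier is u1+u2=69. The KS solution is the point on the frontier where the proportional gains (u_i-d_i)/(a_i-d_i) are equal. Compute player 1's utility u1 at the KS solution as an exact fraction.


Step 1: At the KS point, (u1-d1)/r1 = (u2-d2)/r2 = t and u1+u2 = 69
Step 2: u1 = d1 + r1*t and u2 = d2 + r2*t, so (d1 + r1*t) + (d2 + r2*t) = 69
Step 3: t = (69 - 2 - 7)/(56 + 31) = 60/87 = 20/29
Step 4: u1 = d1 + r1*t = 2 + 56 * 20/29 = 1178/29
Step 5: (Check: u2 = d2 + r2*t = 823/29; u1+u2 = 1178/29 + 823/29 = 69, on the frontier.)

1178/29


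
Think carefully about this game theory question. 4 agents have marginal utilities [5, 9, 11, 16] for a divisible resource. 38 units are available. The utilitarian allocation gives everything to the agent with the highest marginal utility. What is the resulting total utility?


Step 1: The marginal utilities are [5, 9, 11, 16]
Step 2: The highest marginal utility is 16
Step 3: All 38 units go to that agent
Step 4: Total utility = 16 * 38 = 608

608


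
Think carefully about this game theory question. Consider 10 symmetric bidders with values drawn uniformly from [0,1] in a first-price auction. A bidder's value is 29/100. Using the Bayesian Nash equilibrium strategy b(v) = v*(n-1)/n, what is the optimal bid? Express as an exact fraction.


Step 1: The symmetric BNE bidding function is b(v) = v * (n-1) / n
Step 2: Substitute v = 29/100 and n = 10
Step 3: b = 29/100 * 9/10
Step 4: b = 261/1000

261/1000


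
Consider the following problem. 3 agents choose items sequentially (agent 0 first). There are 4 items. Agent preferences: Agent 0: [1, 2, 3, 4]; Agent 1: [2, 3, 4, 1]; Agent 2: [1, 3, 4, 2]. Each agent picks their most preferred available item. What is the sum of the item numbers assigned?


Step 1: Agent 0 picks item 1
Step 2: Agent 1 picks item 2
Step 3: Agent 2 picks item 3
Step 4: Sum = 1 + 2 + 3 = 6

6


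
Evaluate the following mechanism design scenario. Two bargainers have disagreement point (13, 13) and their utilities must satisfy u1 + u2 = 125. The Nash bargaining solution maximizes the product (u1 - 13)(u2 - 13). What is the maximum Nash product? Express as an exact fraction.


Step 1: The Nash solution splits surplus symmetrically above the disagreement point
Step 2: u1 = (total + d1 - d2)/2 = (125 + 13 - 13)/2 = 125/2
Step 3: u2 = (total - d1 + d2)/2 = (125 - 13 + 13)/2 = 125/2
Step 4: Nash product = (125/2 - 13) * (125/2 - 13)
Step 5: = 99/2 * 99/2 = 9801/4

9801/4


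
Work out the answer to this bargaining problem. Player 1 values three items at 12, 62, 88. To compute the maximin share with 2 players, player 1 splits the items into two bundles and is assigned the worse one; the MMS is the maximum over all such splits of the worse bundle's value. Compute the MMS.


Step 1: Item values = 12, 62, 88
Step 2: Enumerate all 2-bundle partitions and take the smaller bundle:
  Partition 1: {12} vs {62,88} -> bundles 12, 150; min = 12
  Partition 2: {62} vs {12,88} -> bundles 62, 100; min = 62
  Partition 3: {88} vs {12,62} -> bundles 88, 74; min = 74
Step 3: MMS = max(12, 62, 74) = 74

74


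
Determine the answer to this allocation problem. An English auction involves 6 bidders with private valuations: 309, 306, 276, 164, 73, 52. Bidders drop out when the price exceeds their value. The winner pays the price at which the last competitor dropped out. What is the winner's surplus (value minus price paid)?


Step 1: Identify the highest value: 309
Step 2: Identify the second-highest value: 306
Step 3: The final price = second-highest value = 306
Step 4: Surplus = 309 - 306 = 3

3


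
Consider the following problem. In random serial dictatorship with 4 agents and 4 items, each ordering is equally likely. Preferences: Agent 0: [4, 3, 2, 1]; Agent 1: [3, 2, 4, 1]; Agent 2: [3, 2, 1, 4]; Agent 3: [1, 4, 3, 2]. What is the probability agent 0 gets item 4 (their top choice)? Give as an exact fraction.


Step 1: Agent 0 wants item 4
Step 2: There are 24 possible orderings of agents
Step 3: In 24 orderings, agent 0 gets item 4
Step 4: Probability = 24/24 = 1

1


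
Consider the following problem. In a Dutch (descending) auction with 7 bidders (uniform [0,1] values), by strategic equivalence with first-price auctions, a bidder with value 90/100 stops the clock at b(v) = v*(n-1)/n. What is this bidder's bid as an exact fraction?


Step 1: Dutch auctions are strategically equivalent to first-price auctions
Step 2: The equilibrium bid is b(v) = v*(n-1)/n
Step 3: b = 9/10 * 6/7
Step 4: b = 27/35

27/35


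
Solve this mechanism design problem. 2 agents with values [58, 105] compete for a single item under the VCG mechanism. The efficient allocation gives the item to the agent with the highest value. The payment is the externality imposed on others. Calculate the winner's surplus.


Step 1: The winner is the agent with the highest value: agent 1 with value 105
Step 2: Values of other agents: [58]
Step 3: VCG payment = max of others' values = 58
Step 4: Surplus = 105 - 58 = 47

47


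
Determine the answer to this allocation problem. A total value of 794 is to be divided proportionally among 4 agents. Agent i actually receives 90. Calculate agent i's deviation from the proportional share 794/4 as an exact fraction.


Step 1: Proportional share = 794/4 = 397/2
Step 2: Agent's actual allocation = 90
Step 3: Excess = 90 - 397/2 = -217/2

-217/2


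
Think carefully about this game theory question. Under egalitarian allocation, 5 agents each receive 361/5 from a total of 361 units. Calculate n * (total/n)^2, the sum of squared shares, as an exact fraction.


Step 1: Each agent's share = 361/5
Step 2: Square of each share = (361/5)^2 = 130321/25
Step 3: Sum of squares = 5 * 130321/25 = 130321/5

130321/5


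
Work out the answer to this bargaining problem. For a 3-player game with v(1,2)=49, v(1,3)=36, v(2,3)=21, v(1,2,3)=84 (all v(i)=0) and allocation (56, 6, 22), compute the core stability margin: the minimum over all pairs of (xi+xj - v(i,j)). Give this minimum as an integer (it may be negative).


Step 1: Slack for coalition (1,2): x1+x2 - v12 = 62 - 49 = 13
Step 2: Slack for coalition (1,3): x1+x3 - v13 = 78 - 36 = 42
Step 3: Slack for coalition (2,3): x2+x3 - v23 = 28 - 21 = 7
Step 4: Minimum slack = min(13, 42, 7) = 7, attained by (2,3); no pair can gain by deviating, so the allocation is in the core

7


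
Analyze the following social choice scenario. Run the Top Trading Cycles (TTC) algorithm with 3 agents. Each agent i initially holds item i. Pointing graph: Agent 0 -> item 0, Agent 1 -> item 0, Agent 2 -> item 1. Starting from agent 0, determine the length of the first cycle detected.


Step 1: Trace the pointer graph from agent 0: 0 -> 0
Step 2: A cycle is detected when we revisit agent 0
Step 3: The cycle is: 0 -> 0
Step 4: Cycle length = 1

1


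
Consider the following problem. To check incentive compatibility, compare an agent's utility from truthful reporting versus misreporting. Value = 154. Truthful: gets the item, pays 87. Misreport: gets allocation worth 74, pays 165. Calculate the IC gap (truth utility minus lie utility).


Step 1: U(truth) = value - payment = 154 - 87 = 67
Step 2: U(lie) = allocation - payment = 74 - 165 = -91
Step 3: IC gap = 67 - (-91) = 158

158


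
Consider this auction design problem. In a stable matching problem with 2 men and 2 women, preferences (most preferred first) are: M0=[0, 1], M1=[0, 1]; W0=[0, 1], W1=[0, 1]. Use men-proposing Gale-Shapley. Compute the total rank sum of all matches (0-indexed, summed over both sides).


Step 1: Run Gale-Shapley (men propose, women hold best offer):
  M0 proposes to W0; she accepts
  M1 proposes to W0; rejected
  M1 proposes to W1; she accepts
Step 2: Final matching: W0-M0, W1-M1
Step 3: 0-indexed ranks (man's rank of his match, then woman's): 0 + 0 + 1 + 1
Step 4: Total rank sum = 2

2


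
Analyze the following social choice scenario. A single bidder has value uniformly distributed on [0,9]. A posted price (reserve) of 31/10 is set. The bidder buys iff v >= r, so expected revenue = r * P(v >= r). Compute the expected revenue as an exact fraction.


Step 1: Posted price r = 31/10, value support [0,9]
Step 2: P(v >= r) = (9 - 31/10)/9 = 59/90
Step 3: Expected revenue = r * P(v >= r) = 31/10 * 59/90
Step 4: Revenue = 1829/900

1829/900


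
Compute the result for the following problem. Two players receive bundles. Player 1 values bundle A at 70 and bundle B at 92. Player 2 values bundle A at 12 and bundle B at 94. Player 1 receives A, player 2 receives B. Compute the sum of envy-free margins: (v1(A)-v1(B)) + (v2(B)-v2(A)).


Step 1: Player 1's margin = v1(A) - v1(B) = 70 - 92 = -22
Step 2: Player 2's margin = v2(B) - v2(A) = 94 - 12 = 82
Step 3: Total margin = -22 + 82 = 60

60


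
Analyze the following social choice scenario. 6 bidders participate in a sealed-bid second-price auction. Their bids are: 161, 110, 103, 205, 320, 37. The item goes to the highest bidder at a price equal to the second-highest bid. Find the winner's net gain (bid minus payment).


Step 1: Sort bids in descending order: 320, 205, 161, 110, 103, 37
Step 2: The winning bid is the highest: 320
Step 3: The payment equals the second-highest bid: 205
Step 4: Surplus = winner's bid - payment = 320 - 205 = 115

115


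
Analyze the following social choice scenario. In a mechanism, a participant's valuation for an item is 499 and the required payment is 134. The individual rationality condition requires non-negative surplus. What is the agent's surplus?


Step 1: Surplus = value - payment = 499 - 134 = 365
Step 2: IR is satisfied (surplus >= 0)

365


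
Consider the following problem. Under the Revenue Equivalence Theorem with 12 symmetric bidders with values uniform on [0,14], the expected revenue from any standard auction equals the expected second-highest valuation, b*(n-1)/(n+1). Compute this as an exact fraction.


Step 1: By Revenue Equivalence, expected revenue = b*(n-1)/(n+1)
Step 2: Substituting n = 12, b = 14
Step 3: Revenue = 14*(12-1)/(12+1) = 14*11/13
Step 4: Revenue = 154/13

154/13


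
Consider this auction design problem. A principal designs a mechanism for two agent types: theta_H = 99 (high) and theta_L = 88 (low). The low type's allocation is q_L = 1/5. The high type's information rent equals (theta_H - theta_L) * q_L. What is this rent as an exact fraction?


Step 1: theta_H - theta_L = 99 - 88 = 11
Step 2: Information rent = (theta_H - theta_L) * q_L
Step 3: = 11 * 1/5
Step 4: = 11/5

11/5


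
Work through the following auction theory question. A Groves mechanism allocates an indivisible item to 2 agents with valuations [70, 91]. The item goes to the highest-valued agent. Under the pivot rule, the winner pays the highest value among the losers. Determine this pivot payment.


Step 1: The efficient winner is agent 1 with value 91
Step 2: Other agents' values: [70]
Step 3: Pivot payment = max(others) = 70
Step 4: The winner pays 70

70


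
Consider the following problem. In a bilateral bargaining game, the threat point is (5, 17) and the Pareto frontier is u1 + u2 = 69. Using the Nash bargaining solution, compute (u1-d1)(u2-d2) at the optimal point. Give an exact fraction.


Step 1: The Nash solution splits surplus symmetrically above the disagreement point
Step 2: u1 = (total + d1 - d2)/2 = (69 + 5 - 17)/2 = 57/2
Step 3: u2 = (total - d1 + d2)/2 = (69 - 5 + 17)/2 = 81/2
Step 4: Nash product = (57/2 - 5) * (81/2 - 17)
Step 5: = 47/2 * 47/2 = 2209/4

2209/4


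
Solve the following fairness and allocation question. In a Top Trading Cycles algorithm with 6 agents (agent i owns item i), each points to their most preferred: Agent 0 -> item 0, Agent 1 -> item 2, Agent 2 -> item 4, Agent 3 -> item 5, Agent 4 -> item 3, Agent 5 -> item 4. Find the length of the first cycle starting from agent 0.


Step 1: Trace the pointer graph from agent 0: 0 -> 0
Step 2: A cycle is detected when we revisit agent 0
Step 3: The cycle is: 0 -> 0
Step 4: Cycle length = 1

1


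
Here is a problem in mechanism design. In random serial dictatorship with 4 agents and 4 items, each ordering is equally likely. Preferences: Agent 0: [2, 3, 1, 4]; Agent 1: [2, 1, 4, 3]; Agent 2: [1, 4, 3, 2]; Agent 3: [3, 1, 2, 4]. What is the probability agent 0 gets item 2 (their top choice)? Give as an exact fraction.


Step 1: Agent 0 wants item 2
Step 2: There are 24 possible orderings of agents
Step 3: In 12 orderings, agent 0 gets item 2
Step 4: Probability = 12/24 = 1/2

1/2


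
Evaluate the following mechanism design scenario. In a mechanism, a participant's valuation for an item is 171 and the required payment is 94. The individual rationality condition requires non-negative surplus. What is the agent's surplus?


Step 1: Surplus = value - payment = 171 - 94 = 77
Step 2: IR is satisfied (surplus >= 0)

77


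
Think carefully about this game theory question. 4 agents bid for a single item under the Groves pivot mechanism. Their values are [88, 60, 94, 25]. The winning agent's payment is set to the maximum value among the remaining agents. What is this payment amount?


Step 1: The efficient winner is agent 2 with value 94
Step 2: Other agents' values: [88, 60, 25]
Step 3: Pivot payment = max(others) = 88
Step 4: The winner pays 88

88


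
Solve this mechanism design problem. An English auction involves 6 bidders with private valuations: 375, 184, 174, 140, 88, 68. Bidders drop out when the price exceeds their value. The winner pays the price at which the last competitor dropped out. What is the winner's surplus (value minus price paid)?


Step 1: Identify the highest value: 375
Step 2: Identify the second-highest value: 184
Step 3: The final price = second-highest value = 184
Step 4: Surplus = 375 - 184 = 191

191


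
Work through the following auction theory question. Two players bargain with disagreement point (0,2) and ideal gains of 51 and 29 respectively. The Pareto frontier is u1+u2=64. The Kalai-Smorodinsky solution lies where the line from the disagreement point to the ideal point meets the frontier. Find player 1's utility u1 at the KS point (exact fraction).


Step 1: At the KS point, (u1-d1)/r1 = (u2-d2)/r2 = t and u1+u2 = 64
Step 2: u1 = d1 + r1*t and u2 = d2 + r2*t, so (d1 + r1*t) + (d2 + r2*t) = 64
Step 3: t = (64 - 0 - 2)/(51 + 29) = 62/80 = 31/40
Step 4: u1 = d1 + r1*t = 0 + 51 * 31/40 = 1581/40
Step 5: (Check: u2 = d2 + r2*t = 979/40; u1+u2 = 1581/40 + 979/40 = 64, on the frontier.)

1581/40


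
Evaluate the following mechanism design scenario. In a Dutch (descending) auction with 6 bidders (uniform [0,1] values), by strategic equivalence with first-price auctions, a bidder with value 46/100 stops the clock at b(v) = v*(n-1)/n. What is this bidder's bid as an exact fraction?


Step 1: Dutch auctions are strategically equivalent to first-price auctions
Step 2: The equilibrium bid is b(v) = v*(n-1)/n
Step 3: b = 23/50 * 5/6
Step 4: b = 23/60

23/60


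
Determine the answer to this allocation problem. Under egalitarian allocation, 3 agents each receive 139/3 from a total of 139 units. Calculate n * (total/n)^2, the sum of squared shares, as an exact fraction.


Step 1: Each agent's share = 139/3
Step 2: Square of each share = (139/3)^2 = 19321/9
Step 3: Sum of squares = 3 * 19321/9 = 19321/3

19321/3


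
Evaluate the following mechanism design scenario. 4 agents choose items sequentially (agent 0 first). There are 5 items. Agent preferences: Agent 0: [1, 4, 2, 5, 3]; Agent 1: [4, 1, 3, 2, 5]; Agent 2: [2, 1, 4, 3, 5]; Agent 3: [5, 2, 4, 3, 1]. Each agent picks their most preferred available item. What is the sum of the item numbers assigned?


Step 1: Agent 0 picks item 1
Step 2: Agent 1 picks item 4
Step 3: Agent 2 picks item 2
Step 4: Agent 3 picks item 5
Step 5: Sum = 1 + 4 + 2 + 5 = 12

12


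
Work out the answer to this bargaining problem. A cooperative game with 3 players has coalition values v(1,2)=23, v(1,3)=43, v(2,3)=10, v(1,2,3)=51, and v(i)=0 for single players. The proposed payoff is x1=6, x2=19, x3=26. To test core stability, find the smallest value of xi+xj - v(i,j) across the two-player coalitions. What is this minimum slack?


Step 1: Slack for coalition (1,2): x1+x2 - v12 = 25 - 23 = 2
Step 2: Slack for coalition (1,3): x1+x3 - v13 = 32 - 43 = -11
Step 3: Slack for coalition (2,3): x2+x3 - v23 = 45 - 10 = 35
Step 4: Minimum slack = min(2, -11, 35) = -11, attained by (1,3); coalition (1,3) can block (slack < 0), so the allocation is not in the core

-11


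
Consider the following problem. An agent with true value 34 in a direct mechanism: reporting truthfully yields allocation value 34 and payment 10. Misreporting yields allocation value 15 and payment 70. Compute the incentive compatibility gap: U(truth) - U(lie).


Step 1: U(truth) = value - payment = 34 - 10 = 24
Step 2: U(lie) = allocation - payment = 15 - 70 = -55
Step 3: IC gap = 24 - (-55) = 79

79


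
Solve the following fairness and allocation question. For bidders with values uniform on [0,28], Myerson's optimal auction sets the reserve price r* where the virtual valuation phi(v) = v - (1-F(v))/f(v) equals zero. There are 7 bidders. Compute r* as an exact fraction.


Step 1: For U[0,28], F(v) = v/28 and f(v) = 1/28
Step 2: phi(v) = v - (1 - v/28)/(1/28) = v - (28 - v) = 2v - 28
Step 3: Set phi(r*) = 0: 2r* - 28 = 0
Step 4: r* = 28/2 = 14 (the number of bidders n = 7 does not enter)

14


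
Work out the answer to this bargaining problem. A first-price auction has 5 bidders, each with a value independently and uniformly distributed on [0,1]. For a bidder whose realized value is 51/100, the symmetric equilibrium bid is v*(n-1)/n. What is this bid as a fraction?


Step 1: The symmetric BNE bidding function is b(v) = v * (n-1) / n
Step 2: Substitute v = 51/100 and n = 5
Step 3: b = 51/100 * 4/5
Step 4: b = 51/125

51/125


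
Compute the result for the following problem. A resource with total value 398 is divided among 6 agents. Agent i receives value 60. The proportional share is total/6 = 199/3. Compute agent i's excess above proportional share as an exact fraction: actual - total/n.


Step 1: Proportional share = 398/6 = 199/3
Step 2: Agent's actual allocation = 60
Step 3: Excess = 60 - 199/3 = -19/3

-19/3


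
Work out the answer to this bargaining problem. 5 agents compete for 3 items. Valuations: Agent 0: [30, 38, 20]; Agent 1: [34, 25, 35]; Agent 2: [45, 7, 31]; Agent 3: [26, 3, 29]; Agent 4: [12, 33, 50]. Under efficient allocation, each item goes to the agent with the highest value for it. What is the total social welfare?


Step 1: For each item, find the maximum value among all agents.
Step 2: Item 0 -> Agent 2 (value 45)
Step 3: Item 1 -> Agent 0 (value 38)
Step 4: Item 2 -> Agent 4 (value 50)
Step 5: Total welfare = 45 + 38 + 50 = 133

133


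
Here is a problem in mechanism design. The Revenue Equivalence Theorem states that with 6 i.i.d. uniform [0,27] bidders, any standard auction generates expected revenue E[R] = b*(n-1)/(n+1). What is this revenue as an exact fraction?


Step 1: By Revenue Equivalence, expected revenue = b*(n-1)/(n+1)
Step 2: Substituting n = 6, b = 27
Step 3: Revenue = 27*(6-1)/(6+1) = 27*5/7
Step 4: Revenue = 135/7

135/7


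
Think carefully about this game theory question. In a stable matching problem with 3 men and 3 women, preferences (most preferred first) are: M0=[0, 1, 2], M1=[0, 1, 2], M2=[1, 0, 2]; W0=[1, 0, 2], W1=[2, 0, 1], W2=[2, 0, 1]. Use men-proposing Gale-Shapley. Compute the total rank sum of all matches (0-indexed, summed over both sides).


Step 1: Run Gale-Shapley (men propose, women hold best offer):
  M0 proposes to W0; she accepts
  M1 proposes to W0; she switches from M0
  M2 proposes to W1; she accepts
  M0 proposes to W1; rejected
  M0 proposes to W2; she accepts
Step 2: Final matching: W0-M1, W1-M2, W2-M0
Step 3: 0-indexed ranks (man's rank of his match, then woman's): 0 + 0 + 0 + 0 + 2 + 1
Step 4: Total rank sum = 3

3


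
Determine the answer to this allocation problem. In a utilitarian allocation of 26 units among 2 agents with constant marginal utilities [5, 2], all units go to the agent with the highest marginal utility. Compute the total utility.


Step 1: The marginal utilities are [5, 2]
Step 2: The highest marginal utility is 5
Step 3: All 26 units go to that agent
Step 4: Total utility = 5 * 26 = 130

130


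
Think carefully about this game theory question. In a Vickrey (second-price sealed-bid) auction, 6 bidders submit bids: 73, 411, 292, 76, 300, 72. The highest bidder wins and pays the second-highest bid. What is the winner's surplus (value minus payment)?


Step 1: Sort bids in descending order: 411, 300, 292, 76, 73, 72
Step 2: The winning bid is the highest: 411
Step 3: The payment equals the second-highest bid: 300
Step 4: Surplus = winner's bid - payment = 411 - 300 = 111

111


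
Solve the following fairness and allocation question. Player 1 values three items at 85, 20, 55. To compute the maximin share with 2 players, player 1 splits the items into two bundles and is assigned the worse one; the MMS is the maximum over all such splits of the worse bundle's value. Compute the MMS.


Step 1: Item values = 85, 20, 55
Step 2: Enumerate all 2-bundle partitions and take the smaller bundle:
  Partition 1: {85} vs {20,55} -> bundles 85, 75; min = 75
  Partition 2: {20} vs {85,55} -> bundles 20, 140; min = 20
  Partition 3: {55} vs {85,20} -> bundles 55, 105; min = 55
Step 3: MMS = max(75, 20, 55) = 75

75


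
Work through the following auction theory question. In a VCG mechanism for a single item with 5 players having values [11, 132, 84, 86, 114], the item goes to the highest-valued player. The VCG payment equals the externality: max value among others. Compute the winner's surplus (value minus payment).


Step 1: The winner is the agent with the highest value: agent 1 with value 132
Step 2: Values of other agents: [11, 84, 86, 114]
Step 3: VCG payment = max of others' values = 114
Step 4: Surplus = 132 - 114 = 18

18


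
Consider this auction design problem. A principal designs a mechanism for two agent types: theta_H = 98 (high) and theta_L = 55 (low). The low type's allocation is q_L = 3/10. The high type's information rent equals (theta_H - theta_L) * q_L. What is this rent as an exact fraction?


Step 1: theta_H - theta_L = 98 - 55 = 43
Step 2: Information rent = (theta_H - theta_L) * q_L
Step 3: = 43 * 3/10
Step 4: = 129/10

129/10


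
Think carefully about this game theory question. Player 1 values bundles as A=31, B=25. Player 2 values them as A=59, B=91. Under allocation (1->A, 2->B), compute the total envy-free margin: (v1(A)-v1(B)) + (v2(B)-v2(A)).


Step 1: Player 1's margin = v1(A) - v1(B) = 31 - 25 = 6
Step 2: Player 2's margin = v2(B) - v2(A) = 91 - 59 = 32
Step 3: Total margin = 6 + 32 = 38

38


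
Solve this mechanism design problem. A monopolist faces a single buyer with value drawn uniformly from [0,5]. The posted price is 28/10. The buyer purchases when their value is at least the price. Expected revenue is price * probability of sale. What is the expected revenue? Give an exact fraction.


Step 1: Posted price r = 14/5, value support [0,5]
Step 2: P(v >= r) = (5 - 14/5)/5 = 11/25
Step 3: Expected revenue = r * P(v >= r) = 14/5 * 11/25
Step 4: Revenue = 154/125

154/125


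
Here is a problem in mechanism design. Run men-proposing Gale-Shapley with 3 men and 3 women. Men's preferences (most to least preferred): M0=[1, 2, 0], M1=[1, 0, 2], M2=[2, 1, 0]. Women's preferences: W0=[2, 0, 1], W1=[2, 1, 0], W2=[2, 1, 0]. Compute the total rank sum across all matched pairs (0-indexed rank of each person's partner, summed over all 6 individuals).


Step 1: Run Gale-Shapley (men propose, women hold best offer):
  M0 proposes to W1; she accepts
  M1 proposes to W1; she switches from M0
  M2 proposes to W2; she accepts
  M0 proposes to W2; rejected
  M0 proposes to W0; she accepts
Step 2: Final matching: W0-M0, W1-M1, W2-M2
Step 3: 0-indexed ranks (man's rank of his match, then woman's): 2 + 1 + 0 + 1 + 0 + 0
Step 4: Total rank sum = 4

4


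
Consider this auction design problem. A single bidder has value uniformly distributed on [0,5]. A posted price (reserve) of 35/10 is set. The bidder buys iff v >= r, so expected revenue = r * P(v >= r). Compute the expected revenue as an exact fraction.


Step 1: Posted price r = 7/2, value support [0,5]
Step 2: P(v >= r) = (5 - 7/2)/5 = 3/10
Step 3: Expected revenue = r * P(v >= r) = 7/2 * 3/10
Step 4: Revenue = 21/20

21/20


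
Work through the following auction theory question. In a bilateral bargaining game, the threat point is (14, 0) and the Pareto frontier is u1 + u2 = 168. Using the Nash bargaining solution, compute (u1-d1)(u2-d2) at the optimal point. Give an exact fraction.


Step 1: The Nash solution splits surplus symmetrically above the disagreement point
Step 2: u1 = (total + d1 - d2)/2 = (168 + 14 - 0)/2 = 91
Step 3: u2 = (total - d1 + d2)/2 = (168 - 14 + 0)/2 = 77
Step 4: Nash product = (91 - 14) * (77 - 0)
Step 5: = 77 * 77 = 5929

5929


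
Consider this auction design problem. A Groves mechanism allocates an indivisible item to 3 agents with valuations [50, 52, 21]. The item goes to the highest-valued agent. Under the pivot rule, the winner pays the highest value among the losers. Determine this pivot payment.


Step 1: The efficient winner is agent 1 with value 52
Step 2: Other agents' values: [50, 21]
Step 3: Pivot payment = max(others) = 50
Step 4: The winner pays 50

50


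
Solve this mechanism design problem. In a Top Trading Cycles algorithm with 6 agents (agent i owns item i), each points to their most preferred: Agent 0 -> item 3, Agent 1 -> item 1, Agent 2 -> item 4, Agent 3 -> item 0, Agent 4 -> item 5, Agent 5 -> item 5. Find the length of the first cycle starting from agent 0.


Step 1: Trace the pointer graph from agent 0: 0 -> 3 -> 0
Step 2: A cycle is detected when we revisit agent 0
Step 3: The cycle is: 0 -> 3 -> 0
Step 4: Cycle length = 2

2


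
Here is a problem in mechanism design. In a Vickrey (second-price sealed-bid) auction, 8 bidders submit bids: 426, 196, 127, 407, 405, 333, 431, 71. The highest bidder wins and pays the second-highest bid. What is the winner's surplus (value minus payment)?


Step 1: Sort bids in descending order: 431, 426, 407, 405, 333, 196, 127, 71
Step 2: The winning bid is the highest: 431
Step 3: The payment equals the second-highest bid: 426
Step 4: Surplus = winner's bid - payment = 431 - 426 = 5

5


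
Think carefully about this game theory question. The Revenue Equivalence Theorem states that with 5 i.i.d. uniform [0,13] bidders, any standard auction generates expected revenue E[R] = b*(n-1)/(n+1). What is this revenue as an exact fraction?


Step 1: By Revenue Equivalence, expected revenue = b*(n-1)/(n+1)
Step 2: Substituting n = 5, b = 13
Step 3: Revenue = 13*(5-1)/(5+1) = 13*4/6
Step 4: Revenue = 52/6 = 26/3

26/3


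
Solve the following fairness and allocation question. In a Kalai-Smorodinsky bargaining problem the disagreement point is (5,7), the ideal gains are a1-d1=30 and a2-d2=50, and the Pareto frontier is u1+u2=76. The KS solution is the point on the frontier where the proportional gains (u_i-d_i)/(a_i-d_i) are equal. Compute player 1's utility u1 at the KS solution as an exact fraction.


Step 1: At the KS point, (u1-d1)/r1 = (u2-d2)/r2 = t and u1+u2 = 76
Step 2: u1 = d1 + r1*t and u2 = d2 + r2*t, so (d1 + r1*t) + (d2 + r2*t) = 76
Step 3: t = (76 - 5 - 7)/(30 + 50) = 64/80 = 4/5
Step 4: u1 = d1 + r1*t = 5 + 30 * 4/5 = 29
Step 5: (Check: u2 = d2 + r2*t = 47; u1+u2 = 29 + 47 = 76, on the frontier.)

29


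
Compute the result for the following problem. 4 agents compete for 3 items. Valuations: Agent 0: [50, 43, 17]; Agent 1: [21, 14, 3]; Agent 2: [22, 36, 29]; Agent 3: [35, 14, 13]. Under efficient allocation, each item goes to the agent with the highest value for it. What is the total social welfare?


Step 1: For each item, find the maximum value among all agents.
Step 2: Item 0 -> Agent 0 (value 50)
Step 3: Item 1 -> Agent 0 (value 43)
Step 4: Item 2 -> Agent 2 (value 29)
Step 5: Total welfare = 50 + 43 + 29 = 122

122


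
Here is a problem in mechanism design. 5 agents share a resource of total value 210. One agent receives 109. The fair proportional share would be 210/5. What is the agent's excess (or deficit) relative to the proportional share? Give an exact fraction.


Step 1: Proportional share = 210/5 = 42
Step 2: Agent's actual allocation = 109
Step 3: Excess = 109 - 42 = 67

67


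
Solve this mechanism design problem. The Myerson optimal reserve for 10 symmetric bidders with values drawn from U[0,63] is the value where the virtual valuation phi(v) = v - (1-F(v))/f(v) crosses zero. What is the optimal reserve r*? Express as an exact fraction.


Step 1: For U[0,63], F(v) = v/63 and f(v) = 1/63
Step 2: phi(v) = v - (1 - v/63)/(1/63) = v - (63 - v) = 2v - 63
Step 3: Set phi(r*) = 0: 2r* - 63 = 0
Step 4: r* = 63/2 (the number of bidders n = 10 does not enter)

63/2


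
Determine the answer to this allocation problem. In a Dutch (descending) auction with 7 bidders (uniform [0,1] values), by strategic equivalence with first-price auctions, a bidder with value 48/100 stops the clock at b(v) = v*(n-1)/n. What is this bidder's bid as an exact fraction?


Step 1: Dutch auctions are strategically equivalent to first-price auctions
Step 2: The equilibrium bid is b(v) = v*(n-1)/n
Step 3: b = 12/25 * 6/7
Step 4: b = 72/175

72/175


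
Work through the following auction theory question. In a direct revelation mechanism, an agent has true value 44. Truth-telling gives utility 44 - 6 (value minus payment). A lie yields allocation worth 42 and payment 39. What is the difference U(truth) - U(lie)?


Step 1: U(truth) = value - payment = 44 - 6 = 38
Step 2: U(lie) = allocation - payment = 42 - 39 = 3
Step 3: IC gap = 38 - 3 = 35

35


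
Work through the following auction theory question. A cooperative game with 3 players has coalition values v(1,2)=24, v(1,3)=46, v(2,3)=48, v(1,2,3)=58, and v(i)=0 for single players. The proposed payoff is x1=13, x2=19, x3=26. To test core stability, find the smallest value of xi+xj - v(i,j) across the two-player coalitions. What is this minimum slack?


Step 1: Slack for coalition (1,2): x1+x2 - v12 = 32 - 24 = 8
Step 2: Slack for coalition (1,3): x1+x3 - v13 = 39 - 46 = -7
Step 3: Slack for coalition (2,3): x2+x3 - v23 = 45 - 48 = -3
Step 4: Minimum slack = min(8, -7, -3) = -7, attained by (1,3); coalition (1,3) can block (slack < 0), so the allocation is not in the core

-7


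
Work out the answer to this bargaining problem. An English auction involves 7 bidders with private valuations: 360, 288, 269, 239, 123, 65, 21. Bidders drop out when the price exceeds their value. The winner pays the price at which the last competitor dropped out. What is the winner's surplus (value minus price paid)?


Step 1: Identify the highest value: 360
Step 2: Identify the second-highest value: 288
Step 3: The final price = second-highest value = 288
Step 4: Surplus = 360 - 288 = 72

72


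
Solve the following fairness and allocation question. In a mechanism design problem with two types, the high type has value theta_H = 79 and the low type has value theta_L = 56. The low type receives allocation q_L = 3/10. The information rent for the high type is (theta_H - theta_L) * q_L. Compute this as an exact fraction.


Step 1: theta_H - theta_L = 79 - 56 = 23
Step 2: Information rent = (theta_H - theta_L) * q_L
Step 3: = 23 * 3/10
Step 4: = 69/10

69/10


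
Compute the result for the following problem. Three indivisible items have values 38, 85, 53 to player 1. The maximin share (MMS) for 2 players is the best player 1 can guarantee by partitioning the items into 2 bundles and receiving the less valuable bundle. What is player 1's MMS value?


Step 1: Item values = 38, 85, 53
Step 2: Enumerate all 2-bundle partitions and take the smaller bundle:
  Partition 1: {38} vs {85,53} -> bundles 38, 138; min = 38
  Partition 2: {85} vs {38,53} -> bundles 85, 91; min = 85
  Partition 3: {53} vs {38,85} -> bundles 53, 123; min = 53
Step 3: MMS = max(38, 85, 53) = 85

85


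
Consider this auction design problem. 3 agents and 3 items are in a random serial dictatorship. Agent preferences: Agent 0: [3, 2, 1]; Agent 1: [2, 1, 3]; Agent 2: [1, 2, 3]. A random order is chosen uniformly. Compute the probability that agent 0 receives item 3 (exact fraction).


Step 1: Agent 0 wants item 3
Step 2: There are 6 possible orderings of agents
Step 3: In 6 orderings, agent 0 gets item 3
Step 4: Probability = 6/6 = 1

1


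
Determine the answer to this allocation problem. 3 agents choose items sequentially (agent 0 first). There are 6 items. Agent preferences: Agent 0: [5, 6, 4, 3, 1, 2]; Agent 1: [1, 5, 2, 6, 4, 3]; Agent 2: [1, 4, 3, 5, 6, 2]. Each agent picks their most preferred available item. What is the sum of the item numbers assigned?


Step 1: Agent 0 picks item 5
Step 2: Agent 1 picks item 1
Step 3: Agent 2 picks item 4
Step 4: Sum = 5 + 1 + 4 = 10

10


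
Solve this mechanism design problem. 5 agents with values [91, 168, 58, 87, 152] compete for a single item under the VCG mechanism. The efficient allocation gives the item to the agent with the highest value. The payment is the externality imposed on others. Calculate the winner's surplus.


Step 1: The winner is the agent with the highest value: agent 1 with value 168
Step 2: Values of other agents: [91, 58, 87, 152]
Step 3: VCG payment = max of others' values = 152
Step 4: Surplus = 168 - 152 = 16

16
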